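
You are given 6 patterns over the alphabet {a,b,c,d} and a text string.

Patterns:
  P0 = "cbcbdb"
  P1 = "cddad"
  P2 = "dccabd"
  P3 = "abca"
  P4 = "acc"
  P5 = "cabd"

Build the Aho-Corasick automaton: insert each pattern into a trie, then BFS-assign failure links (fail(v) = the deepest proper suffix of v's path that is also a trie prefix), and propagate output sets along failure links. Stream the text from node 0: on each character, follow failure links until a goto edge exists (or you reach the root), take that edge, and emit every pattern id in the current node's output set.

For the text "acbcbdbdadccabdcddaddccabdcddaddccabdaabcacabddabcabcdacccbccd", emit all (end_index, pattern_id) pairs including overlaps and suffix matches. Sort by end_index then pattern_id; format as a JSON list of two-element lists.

Build automaton:
Trie nodes:
  0='ε' goto a→17 c→1 d→11
  1='c' goto a→23 b→2 d→7
  2='cb' goto c→3
  3='cbc' goto b→4
  4='cbcb' goto d→5
  5='cbcbd' goto b→6
  6='cbcbdb' goto ·  ←P0
  7='cd' goto d→8
  8='cdd' goto a→9
  9='cdda' goto d→10
  10='cddad' goto ·  ←P1
  11='d' goto c→12
  12='dc' goto c→13
  13='dcc' goto a→14
  14='dcca' goto b→15
  15='dccab' goto d→16
  16='dccabd' goto ·  ←P2
  17='a' goto b→18 c→21
  18='ab' goto c→19
  19='abc' goto a→20
  20='abca' goto ·  ←P3
  21='ac' goto c→22
  22='acc' goto ·  ←P4
  23='ca' goto b→24
  24='cab' goto d→25
  25='cabd' goto ·  ←P5

Failure links (BFS by depth):
  n1('c'): parent n0 fail=0; on 'c' 0 → fail=0;  out ∅∪∅=∅
  n11('d'): parent n0 fail=0; on 'd' 0 → fail=0;  out ∅∪∅=∅
  n17('a'): parent n0 fail=0; on 'a' 0 → fail=0;  out ∅∪∅=∅
  n2('cb'): parent n1 fail=0; on 'b' 0 → fail=0;  out ∅∪∅=∅
  n7('cd'): parent n1 fail=0; on 'd' 0 → fail=11;  out ∅∪∅=∅
  n12('dc'): parent n11 fail=0; on 'c' 0 → fail=1;  out ∅∪∅=∅
  n18('ab'): parent n17 fail=0; on 'b' 0 → fail=0;  out ∅∪∅=∅
  n21('ac'): parent n17 fail=0; on 'c' 0 → fail=1;  out ∅∪∅=∅
  n23('ca'): parent n1 fail=0; on 'a' 0 → fail=17;  out ∅∪∅=∅
  n3('cbc'): parent n2 fail=0; on 'c' 0 → fail=1;  out ∅∪∅=∅
  n8('cdd'): parent n7 fail=11; on 'd' 11→0 → fail=11;  out ∅∪∅=∅
  n13('dcc'): parent n12 fail=1; on 'c' 1→0 → fail=1;  out ∅∪∅=∅
  n19('abc'): parent n18 fail=0; on 'c' 0 → fail=1;  out ∅∪∅=∅
  n22('acc'): parent n21 fail=1; on 'c' 1→0 → fail=1;  out {4}∪∅={4}
  n24('cab'): parent n23 fail=17; on 'b' 17 → fail=18;  out ∅∪∅=∅
  n4('cbcb'): parent n3 fail=1; on 'b' 1 → fail=2;  out ∅∪∅=∅
  n9('cdda'): parent n8 fail=11; on 'a' 11→0 → fail=17;  out ∅∪∅=∅
  n14('dcca'): parent n13 fail=1; on 'a' 1 → fail=23;  out ∅∪∅=∅
  n20('abca'): parent n19 fail=1; on 'a' 1 → fail=23;  out {3}∪∅={3}
  n25('cabd'): parent n24 fail=18; on 'd' 18→0 → fail=11;  out {5}∪∅={5}
  n5('cbcbd'): parent n4 fail=2; on 'd' 2→0 → fail=11;  out ∅∪∅=∅
  n10('cddad'): parent n9 fail=17; on 'd' 17→0 → fail=11;  out {1}∪∅={1}
  n15('dccab'): parent n14 fail=23; on 'b' 23 → fail=24;  out ∅∪∅=∅
  n6('cbcbdb'): parent n5 fail=11; on 'b' 11→0 → fail=0;  out {0}∪∅={0}
  n16('dccabd'): parent n15 fail=24; on 'd' 24 → fail=25;  out {2}∪{5}={2,5}

Run:
i=0 'a': node 0→17
i=1 'c': node 17→21
i=2 'b': node 21→2 (fail-walked)
i=3 'c': node 2→3
i=4 'b': node 3→4
i=5 'd': node 4→5
i=6 'b': node 5→6  → match P0@[1:6]
i=7 'd': node 6→11 (fail-walked)
i=8 'a': node 11→17 (fail-walked)
i=9 'd': node 17→11 (fail-walked)
i=10 'c': node 11→12
i=11 'c': node 12→13
i=12 'a': node 13→14
i=13 'b': node 14→15
i=14 'd': node 15→16  → match P2@[9:14],P5@[11:14]
i=15 'c': node 16→12 (fail-walked)
i=16 'd': node 12→7 (fail-walked)
i=17 'd': node 7→8
i=18 'a': node 8→9
i=19 'd': node 9→10  → match P1@[15:19]
i=20 'd': node 10→11 (fail-walked)
i=21 'c': node 11→12
i=22 'c': node 12→13
i=23 'a': node 13→14
i=24 'b': node 14→15
i=25 'd': node 15→16  → match P2@[20:25],P5@[22:25]
i=26 'c': node 16→12 (fail-walked)
i=27 'd': node 12→7 (fail-walked)
i=28 'd': node 7→8
i=29 'a': node 8→9
i=30 'd': node 9→10  → match P1@[26:30]
i=31 'd': node 10→11 (fail-walked)
i=32 'c': node 11→12
i=33 'c': node 12→13
i=34 'a': node 13→14
i=35 'b': node 14→15
i=36 'd': node 15→16  → match P2@[31:36],P5@[33:36]
i=37 'a': node 16→17 (fail-walked)
i=38 'a': node 17→17 (fail-walked)
i=39 'b': node 17→18
i=40 'c': node 18→19
i=41 'a': node 19→20  → match P3@[38:41]
i=42 'c': node 20→21 (fail-walked)
i=43 'a': node 21→23 (fail-walked)
i=44 'b': node 23→24
i=45 'd': node 24→25  → match P5@[42:45]
i=46 'd': node 25→11 (fail-walked)
i=47 'a': node 11→17 (fail-walked)
i=48 'b': node 17→18
i=49 'c': node 18→19
i=50 'a': node 19→20  → match P3@[47:50]
i=51 'b': node 20→24 (fail-walked)
i=52 'c': node 24→19 (fail-walked)
i=53 'd': node 19→7 (fail-walked)
i=54 'a': node 7→17 (fail-walked)
i=55 'c': node 17→21
i=56 'c': node 21→22  → match P4@[54:56]
i=57 'c': node 22→1 (fail-walked)
i=58 'b': node 1→2
i=59 'c': node 2→3
i=60 'c': node 3→1 (fail-walked)
i=61 'd': node 1→7

Matches: [[6,0],[14,2],[14,5],[19,1],[25,2],[25,5],[30,1],[36,2],[36,5],[41,3],[45,5],[50,3],[56,4]]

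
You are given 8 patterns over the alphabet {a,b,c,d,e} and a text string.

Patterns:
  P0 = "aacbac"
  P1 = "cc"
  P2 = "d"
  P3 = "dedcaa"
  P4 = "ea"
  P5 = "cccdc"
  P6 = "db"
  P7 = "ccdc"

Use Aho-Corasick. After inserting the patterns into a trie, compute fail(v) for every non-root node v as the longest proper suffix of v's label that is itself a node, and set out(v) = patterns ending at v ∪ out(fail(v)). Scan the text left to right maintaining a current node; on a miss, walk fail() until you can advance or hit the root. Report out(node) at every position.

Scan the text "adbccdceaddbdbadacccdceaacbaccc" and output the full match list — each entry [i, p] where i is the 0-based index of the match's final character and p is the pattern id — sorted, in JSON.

Construct AC machine:
Trie (insert patterns):
  0='ε' goto a→1 c→7 d→9 e→15
  1='a' goto a→2
  2='aa' goto c→3
  3='aac' goto b→4
  4='aacb' goto a→5
  5='aacba' goto c→6
  6='aacbac' goto ·  ←P0
  7='c' goto c→8
  8='cc' goto c→17 d→21  ←P1
  9='d' goto b→20 e→10  ←P2
  10='de' goto d→11
  11='ded' goto c→12
  12='dedc' goto a→13
  13='dedca' goto a→14
  14='dedcaa' goto ·  ←P3
  15='e' goto a→16
  16='ea' goto ·  ←P4
  17='ccc' goto d→18
  18='cccd' goto c→19
  19='cccdc' goto ·  ←P5
  20='db' goto ·  ←P6
  21='ccd' goto c→22
  22='ccdc' goto ·  ←P7

BFS fail/out derivation:
  n1('a'): parent n0 fail=0; on 'a' 0 → fail=0;  out ∅∪∅=∅
  n7('c'): parent n0 fail=0; on 'c' 0 → fail=0;  out ∅∪∅=∅
  n9('d'): parent n0 fail=0; on 'd' 0 → fail=0;  out {2}∪∅={2}
  n15('e'): parent n0 fail=0; on 'e' 0 → fail=0;  out ∅∪∅=∅
  n2('aa'): parent n1 fail=0; on 'a' 0 → fail=1;  out ∅∪∅=∅
  n8('cc'): parent n7 fail=0; on 'c' 0 → fail=7;  out {1}∪∅={1}
  n10('de'): parent n9 fail=0; on 'e' 0 → fail=15;  out ∅∪∅=∅
  n16('ea'): parent n15 fail=0; on 'a' 0 → fail=1;  out {4}∪∅={4}
  n20('db'): parent n9 fail=0; on 'b' 0 → fail=0;  out {6}∪∅={6}
  n3('aac'): parent n2 fail=1; on 'c' 1→0 → fail=7;  out ∅∪∅=∅
  n11('ded'): parent n10 fail=15; on 'd' 15→0 → fail=9;  out ∅∪{2}={2}
  n17('ccc'): parent n8 fail=7; on 'c' 7 → fail=8;  out ∅∪{1}={1}
  n21('ccd'): parent n8 fail=7; on 'd' 7→0 → fail=9;  out ∅∪{2}={2}
  n4('aacb'): parent n3 fail=7; on 'b' 7→0 → fail=0;  out ∅∪∅=∅
  n12('dedc'): parent n11 fail=9; on 'c' 9→0 → fail=7;  out ∅∪∅=∅
  n18('cccd'): parent n17 fail=8; on 'd' 8 → fail=21;  out ∅∪{2}={2}
  n22('ccdc'): parent n21 fail=9; on 'c' 9→0 → fail=7;  out {7}∪∅={7}
  n5('aacba'): parent n4 fail=0; on 'a' 0 → fail=1;  out ∅∪∅=∅
  n13('dedca'): parent n12 fail=7; on 'a' 7→0 → fail=1;  out ∅∪∅=∅
  n19('cccdc'): parent n18 fail=21; on 'c' 21 → fail=22;  out {5}∪{7}={5,7}
  n6('aacbac'): parent n5 fail=1; on 'c' 1→0 → fail=7;  out {0}∪∅={0}
  n14('dedcaa'): parent n13 fail=1; on 'a' 1 → fail=2;  out {3}∪∅={3}

Run:
[0] read 'a'  n0⇒n1
[1] read 'd'  n1⇒n9 (via fail)  ** P2@[1:1]
[2] read 'b'  n9⇒n20  ** P6@[1:2]
[3] read 'c'  n20⇒n7 (via fail)
[4] read 'c'  n7⇒n8  ** P1@[3:4]
[5] read 'd'  n8⇒n21  ** P2@[5:5]
[6] read 'c'  n21⇒n22  ** P7@[3:6]
[7] read 'e'  n22⇒n15 (via fail)
[8] read 'a'  n15⇒n16  ** P4@[7:8]
[9] read 'd'  n16⇒n9 (via fail)  ** P2@[9:9]
[10] read 'd'  n9⇒n9 (via fail)  ** P2@[10:10]
[11] read 'b'  n9⇒n20  ** P6@[10:11]
[12] read 'd'  n20⇒n9 (via fail)  ** P2@[12:12]
[13] read 'b'  n9⇒n20  ** P6@[12:13]
[14] read 'a'  n20⇒n1 (via fail)
[15] read 'd'  n1⇒n9 (via fail)  ** P2@[15:15]
[16] read 'a'  n9⇒n1 (via fail)
[17] read 'c'  n1⇒n7 (via fail)
[18] read 'c'  n7⇒n8  ** P1@[17:18]
[19] read 'c'  n8⇒n17  ** P1@[18:19]
[20] read 'd'  n17⇒n18  ** P2@[20:20]
[21] read 'c'  n18⇒n19  ** P5@[17:21],P7@[18:21]
[22] read 'e'  n19⇒n15 (via fail)
[23] read 'a'  n15⇒n16  ** P4@[22:23]
[24] read 'a'  n16⇒n2 (via fail)
[25] read 'c'  n2⇒n3
[26] read 'b'  n3⇒n4
[27] read 'a'  n4⇒n5
[28] read 'c'  n5⇒n6  ** P0@[23:28]
[29] read 'c'  n6⇒n8 (via fail)  ** P1@[28:29]
[30] read 'c'  n8⇒n17  ** P1@[29:30]

Matches: [[1,2],[2,6],[4,1],[5,2],[6,7],[8,4],[9,2],[10,2],[11,6],[12,2],[13,6],[15,2],[18,1],[19,1],[20,2],[21,5],[21,7],[23,4],[28,0],[29,1],[30,1]]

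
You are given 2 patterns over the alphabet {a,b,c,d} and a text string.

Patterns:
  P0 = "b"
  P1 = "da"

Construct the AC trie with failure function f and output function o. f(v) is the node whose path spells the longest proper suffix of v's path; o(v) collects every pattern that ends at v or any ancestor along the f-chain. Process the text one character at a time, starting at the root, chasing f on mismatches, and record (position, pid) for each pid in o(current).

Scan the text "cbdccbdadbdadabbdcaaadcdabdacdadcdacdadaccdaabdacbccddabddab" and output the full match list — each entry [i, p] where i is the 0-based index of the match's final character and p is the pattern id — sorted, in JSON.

Build:
Trie nodes:
  0='ε' goto b→1 d→2
  1='b' goto ·  [P0 ends]
  2='d' goto a→3
  3='da' goto ·  [P1 ends]

Failure links (BFS by depth):
  n1('b'): parent n0 fail=0; on 'b' 0 → fail=0;  out {0}∪∅={0}
  n2('d'): parent n0 fail=0; on 'd' 0 → fail=0;  out ∅∪∅=∅
  n3('da'): parent n2 fail=0; on 'a' 0 → fail=0;  out {1}∪∅={1}

Scan:
pos 0 'c': at 0
pos 1 'b': at 1  ** P0@[1:1]
pos 2 'd': at 2 (fail-walked)
pos 3 'c': at 0 (fail-walked)
pos 4 'c': at 0
pos 5 'b': at 1  ** P0@[5:5]
pos 6 'd': at 2 (fail-walked)
pos 7 'a': at 3  ** P1@[6:7]
pos 8 'd': at 2 (fail-walked)
pos 9 'b': at 1 (fail-walked)  ** P0@[9:9]
pos 10 'd': at 2 (fail-walked)
pos 11 'a': at 3  ** P1@[10:11]
pos 12 'd': at 2 (fail-walked)
pos 13 'a': at 3  ** P1@[12:13]
pos 14 'b': at 1 (fail-walked)  ** P0@[14:14]
pos 15 'b': at 1 (fail-walked)  ** P0@[15:15]
pos 16 'd': at 2 (fail-walked)
pos 17 'c': at 0 (fail-walked)
pos 18 'a': at 0
pos 19 'a': at 0
pos 20 'a': at 0
pos 21 'd': at 2
pos 22 'c': at 0 (fail-walked)
pos 23 'd': at 2
pos 24 'a': at 3  ** P1@[23:24]
pos 25 'b': at 1 (fail-walked)  ** P0@[25:25]
pos 26 'd': at 2 (fail-walked)
pos 27 'a': at 3  ** P1@[26:27]
pos 28 'c': at 0 (fail-walked)
pos 29 'd': at 2
pos 30 'a': at 3  ** P1@[29:30]
pos 31 'd': at 2 (fail-walked)
pos 32 'c': at 0 (fail-walked)
pos 33 'd': at 2
pos 34 'a': at 3  ** P1@[33:34]
pos 35 'c': at 0 (fail-walked)
pos 36 'd': at 2
pos 37 'a': at 3  ** P1@[36:37]
pos 38 'd': at 2 (fail-walked)
pos 39 'a': at 3  ** P1@[38:39]
pos 40 'c': at 0 (fail-walked)
pos 41 'c': at 0
pos 42 'd': at 2
pos 43 'a': at 3  ** P1@[42:43]
pos 44 'a': at 0 (fail-walked)
pos 45 'b': at 1  ** P0@[45:45]
pos 46 'd': at 2 (fail-walked)
pos 47 'a': at 3  ** P1@[46:47]
pos 48 'c': at 0 (fail-walked)
pos 49 'b': at 1  ** P0@[49:49]
pos 50 'c': at 0 (fail-walked)
pos 51 'c': at 0
pos 52 'd': at 2
pos 53 'd': at 2 (fail-walked)
pos 54 'a': at 3  ** P1@[53:54]
pos 55 'b': at 1 (fail-walked)  ** P0@[55:55]
pos 56 'd': at 2 (fail-walked)
pos 57 'd': at 2 (fail-walked)
pos 58 'a': at 3  ** P1@[57:58]
pos 59 'b': at 1 (fail-walked)  ** P0@[59:59]

Result: [[1,0],[5,0],[7,1],[9,0],[11,1],[13,1],[14,0],[15,0],[24,1],[25,0],[27,1],[30,1],[34,1],[37,1],[39,1],[43,1],[45,0],[47,1],[49,0],[54,1],[55,0],[58,1],[59,0]]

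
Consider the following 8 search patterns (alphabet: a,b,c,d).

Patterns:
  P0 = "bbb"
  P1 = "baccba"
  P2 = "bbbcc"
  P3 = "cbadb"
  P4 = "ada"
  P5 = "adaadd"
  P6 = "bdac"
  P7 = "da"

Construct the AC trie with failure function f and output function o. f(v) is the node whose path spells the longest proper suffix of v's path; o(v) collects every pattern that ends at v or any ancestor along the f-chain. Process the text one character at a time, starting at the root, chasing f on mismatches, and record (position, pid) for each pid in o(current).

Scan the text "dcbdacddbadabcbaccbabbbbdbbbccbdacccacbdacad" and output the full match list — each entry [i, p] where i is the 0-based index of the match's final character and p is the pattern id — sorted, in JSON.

Construct AC machine:
Trie nodes:
  n0 'ε': a→16 b→1 c→11 d→25
  n1 'b': a→4 b→2 d→22
  n2 'bb': b→3
  n3 'bbb': c→9  ←P0
  n4 'ba': c→5
  n5 'bac': c→6
  n6 'bacc': b→7
  n7 'baccb': a→8
  n8 'baccba': ·  ←P1
  n9 'bbbc': c→10
  n10 'bbbcc': ·  ←P2
  n11 'c': b→12
  n12 'cb': a→13
  n13 'cba': d→14
  n14 'cbad': b→15
  n15 'cbadb': ·  ←P3
  n16 'a': d→17
  n17 'ad': a→18
  n18 'ada': a→19  ←P4
  n19 'adaa': d→20
  n20 'adaad': d→21
  n21 'adaadd': ·  ←P5
  n22 'bd': a→23
  n23 'bda': c→24
  n24 'bdac': ·  ←P6
  n25 'd': a→26
  n26 'da': ·  ←P7

Failure links (BFS by depth):
  n1('b'): parent n0 fail=0; on 'b' 0 → fail=0;  out ∅∪∅=∅
  n11('c'): parent n0 fail=0; on 'c' 0 → fail=0;  out ∅∪∅=∅
  n16('a'): parent n0 fail=0; on 'a' 0 → fail=0;  out ∅∪∅=∅
  n25('d'): parent n0 fail=0; on 'd' 0 → fail=0;  out ∅∪∅=∅
  n2('bb'): parent n1 fail=0; on 'b' 0 → fail=1;  out ∅∪∅=∅
  n4('ba'): parent n1 fail=0; on 'a' 0 → fail=16;  out ∅∪∅=∅
  n12('cb'): parent n11 fail=0; on 'b' 0 → fail=1;  out ∅∪∅=∅
  n17('ad'): parent n16 fail=0; on 'd' 0 → fail=25;  out ∅∪∅=∅
  n22('bd'): parent n1 fail=0; on 'd' 0 → fail=25;  out ∅∪∅=∅
  n26('da'): parent n25 fail=0; on 'a' 0 → fail=16;  out {7}∪∅={7}
  n3('bbb'): parent n2 fail=1; on 'b' 1 → fail=2;  out {0}∪∅={0}
  n5('bac'): parent n4 fail=16; on 'c' 16→0 → fail=11;  out ∅∪∅=∅
  n13('cba'): parent n12 fail=1; on 'a' 1 → fail=4;  out ∅∪∅=∅
  n18('ada'): parent n17 fail=25; on 'a' 25 → fail=26;  out {4}∪{7}={4,7}
  n23('bda'): parent n22 fail=25; on 'a' 25 → fail=26;  out ∅∪{7}={7}
  n6('bacc'): parent n5 fail=11; on 'c' 11→0 → fail=11;  out ∅∪∅=∅
  n9('bbbc'): parent n3 fail=2; on 'c' 2→1→0 → fail=11;  out ∅∪∅=∅
  n14('cbad'): parent n13 fail=4; on 'd' 4→16 → fail=17;  out ∅∪∅=∅
  n19('adaa'): parent n18 fail=26; on 'a' 26→16→0 → fail=16;  out ∅∪∅=∅
  n24('bdac'): parent n23 fail=26; on 'c' 26→16→0 → fail=11;  out {6}∪∅={6}
  n7('baccb'): parent n6 fail=11; on 'b' 11 → fail=12;  out ∅∪∅=∅
  n10('bbbcc'): parent n9 fail=11; on 'c' 11→0 → fail=11;  out {2}∪∅={2}
  n15('cbadb'): parent n14 fail=17; on 'b' 17→25→0 → fail=1;  out {3}∪∅={3}
  n20('adaad'): parent n19 fail=16; on 'd' 16 → fail=17;  out ∅∪∅=∅
  n8('baccba'): parent n7 fail=12; on 'a' 12 → fail=13;  out {1}∪∅={1}
  n21('adaadd'): parent n20 fail=17; on 'd' 17→25→0 → fail=25;  out {5}∪∅={5}

Text stream:
[0] read 'd'  n0⇒n25
[1] read 'c'  n25⇒n11 (via fail)
[2] read 'b'  n11⇒n12
[3] read 'd'  n12⇒n22 (via fail)
[4] read 'a'  n22⇒n23  → match P7@[3:4]
[5] read 'c'  n23⇒n24  → match P6@[2:5]
[6] read 'd'  n24⇒n25 (via fail)
[7] read 'd'  n25⇒n25 (via fail)
[8] read 'b'  n25⇒n1 (via fail)
[9] read 'a'  n1⇒n4
[10] read 'd'  n4⇒n17 (via fail)
[11] read 'a'  n17⇒n18  → match P4@[9:11],P7@[10:11]
[12] read 'b'  n18⇒n1 (via fail)
[13] read 'c'  n1⇒n11 (via fail)
[14] read 'b'  n11⇒n12
[15] read 'a'  n12⇒n13
[16] read 'c'  n13⇒n5 (via fail)
[17] read 'c'  n5⇒n6
[18] read 'b'  n6⇒n7
[19] read 'a'  n7⇒n8  → match P1@[14:19]
[20] read 'b'  n8⇒n1 (via fail)
[21] read 'b'  n1⇒n2
[22] read 'b'  n2⇒n3  → match P0@[20:22]
[23] read 'b'  n3⇒n3 (via fail)  → match P0@[21:23]
[24] read 'd'  n3⇒n22 (via fail)
[25] read 'b'  n22⇒n1 (via fail)
[26] read 'b'  n1⇒n2
[27] read 'b'  n2⇒n3  → match P0@[25:27]
[28] read 'c'  n3⇒n9
[29] read 'c'  n9⇒n10  → match P2@[25:29]
[30] read 'b'  n10⇒n12 (via fail)
[31] read 'd'  n12⇒n22 (via fail)
[32] read 'a'  n22⇒n23  → match P7@[31:32]
[33] read 'c'  n23⇒n24  → match P6@[30:33]
[34] read 'c'  n24⇒n11 (via fail)
[35] read 'c'  n11⇒n11 (via fail)
[36] read 'a'  n11⇒n16 (via fail)
[37] read 'c'  n16⇒n11 (via fail)
[38] read 'b'  n11⇒n12
[39] read 'd'  n12⇒n22 (via fail)
[40] read 'a'  n22⇒n23  → match P7@[39:40]
[41] read 'c'  n23⇒n24  → match P6@[38:41]
[42] read 'a'  n24⇒n16 (via fail)
[43] read 'd'  n16⇒n17

Result: [[4,7],[5,6],[11,4],[11,7],[19,1],[22,0],[23,0],[27,0],[29,2],[32,7],[33,6],[40,7],[41,6]]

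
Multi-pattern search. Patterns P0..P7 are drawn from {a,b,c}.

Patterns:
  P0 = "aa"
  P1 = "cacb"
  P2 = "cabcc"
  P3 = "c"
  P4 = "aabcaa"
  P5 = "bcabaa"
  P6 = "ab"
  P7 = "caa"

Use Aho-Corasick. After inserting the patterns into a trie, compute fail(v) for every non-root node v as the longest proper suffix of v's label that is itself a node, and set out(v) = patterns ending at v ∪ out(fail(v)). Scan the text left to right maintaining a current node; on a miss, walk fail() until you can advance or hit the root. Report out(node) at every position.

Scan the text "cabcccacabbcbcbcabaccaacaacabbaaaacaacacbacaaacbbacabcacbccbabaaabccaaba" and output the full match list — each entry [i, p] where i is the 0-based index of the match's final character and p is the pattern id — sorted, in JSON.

Build automaton:
Trie nodes:
  0='ε' goto a→1 b→14 c→3
  1='a' goto a→2 b→20
  2='aa' goto b→10  [P0 ends]
  3='c' goto a→4  [P3 ends]
  4='ca' goto a→21 b→7 c→5
  5='cac' goto b→6
  6='cacb' goto ·  [P1 ends]
  7='cab' goto c→8
  8='cabc' goto c→9
  9='cabcc' goto ·  [P2 ends]
  10='aab' goto c→11
  11='aabc' goto a→12
  12='aabca' goto a→13
  13='aabcaa' goto ·  [P4 ends]
  14='b' goto c→15
  15='bc' goto a→16
  16='bca' goto b→17
  17='bcab' goto a→18
  18='bcaba' goto a→19
  19='bcabaa' goto ·  [P5 ends]
  20='ab' goto ·  [P6 ends]
  21='caa' goto ·  [P7 ends]

BFS fail/out derivation:
  n1('a'): parent n0 fail=0; on 'a' 0 → fail=0;  out ∅∪∅=∅
  n3('c'): parent n0 fail=0; on 'c' 0 → fail=0;  out {3}∪∅={3}
  n14('b'): parent n0 fail=0; on 'b' 0 → fail=0;  out ∅∪∅=∅
  n2('aa'): parent n1 fail=0; on 'a' 0 → fail=1;  out {0}∪∅={0}
  n4('ca'): parent n3 fail=0; on 'a' 0 → fail=1;  out ∅∪∅=∅
  n15('bc'): parent n14 fail=0; on 'c' 0 → fail=3;  out ∅∪{3}={3}
  n20('ab'): parent n1 fail=0; on 'b' 0 → fail=14;  out {6}∪∅={6}
  n5('cac'): parent n4 fail=1; on 'c' 1→0 → fail=3;  out ∅∪{3}={3}
  n7('cab'): parent n4 fail=1; on 'b' 1 → fail=20;  out ∅∪{6}={6}
  n10('aab'): parent n2 fail=1; on 'b' 1 → fail=20;  out ∅∪{6}={6}
  n16('bca'): parent n15 fail=3; on 'a' 3 → fail=4;  out ∅∪∅=∅
  n21('caa'): parent n4 fail=1; on 'a' 1 → fail=2;  out {7}∪{0}={0,7}
  n6('cacb'): parent n5 fail=3; on 'b' 3→0 → fail=14;  out {1}∪∅={1}
  n8('cabc'): parent n7 fail=20; on 'c' 20→14 → fail=15;  out ∅∪{3}={3}
  n11('aabc'): parent n10 fail=20; on 'c' 20→14 → fail=15;  out ∅∪{3}={3}
  n17('bcab'): parent n16 fail=4; on 'b' 4 → fail=7;  out ∅∪{6}={6}
  n9('cabcc'): parent n8 fail=15; on 'c' 15→3→0 → fail=3;  out {2}∪{3}={2,3}
  n12('aabca'): parent n11 fail=15; on 'a' 15 → fail=16;  out ∅∪∅=∅
  n18('bcaba'): parent n17 fail=7; on 'a' 7→20→14→0 → fail=1;  out ∅∪∅=∅
  n13('aabcaa'): parent n12 fail=16; on 'a' 16→4 → fail=21;  out {4}∪{0,7}={0,4,7}
  n19('bcabaa'): parent n18 fail=1; on 'a' 1 → fail=2;  out {5}∪{0}={0,5}

Run:
[0] read 'c'  n0⇒n3  emit P3@[0:0]
[1] read 'a'  n3⇒n4
[2] read 'b'  n4⇒n7  emit P6@[1:2]
[3] read 'c'  n7⇒n8  emit P3@[3:3]
[4] read 'c'  n8⇒n9  emit P2@[0:4],P3@[4:4]
[5] read 'c'  n9⇒n3 (via fail)  emit P3@[5:5]
[6] read 'a'  n3⇒n4
[7] read 'c'  n4⇒n5  emit P3@[7:7]
[8] read 'a'  n5⇒n4 (via fail)
[9] read 'b'  n4⇒n7  emit P6@[8:9]
[10] read 'b'  n7⇒n14 (via fail)
[11] read 'c'  n14⇒n15  emit P3@[11:11]
[12] read 'b'  n15⇒n14 (via fail)
[13] read 'c'  n14⇒n15  emit P3@[13:13]
[14] read 'b'  n15⇒n14 (via fail)
[15] read 'c'  n14⇒n15  emit P3@[15:15]
[16] read 'a'  n15⇒n16
[17] read 'b'  n16⇒n17  emit P6@[16:17]
[18] read 'a'  n17⇒n18
[19] read 'c'  n18⇒n3 (via fail)  emit P3@[19:19]
[20] read 'c'  n3⇒n3 (via fail)  emit P3@[20:20]
[21] read 'a'  n3⇒n4
[22] read 'a'  n4⇒n21  emit P0@[21:22],P7@[20:22]
[23] read 'c'  n21⇒n3 (via fail)  emit P3@[23:23]
[24] read 'a'  n3⇒n4
[25] read 'a'  n4⇒n21  emit P0@[24:25],P7@[23:25]
[26] read 'c'  n21⇒n3 (via fail)  emit P3@[26:26]
[27] read 'a'  n3⇒n4
[28] read 'b'  n4⇒n7  emit P6@[27:28]
[29] read 'b'  n7⇒n14 (via fail)
[30] read 'a'  n14⇒n1 (via fail)
[31] read 'a'  n1⇒n2  emit P0@[30:31]
[32] read 'a'  n2⇒n2 (via fail)  emit P0@[31:32]
[33] read 'a'  n2⇒n2 (via fail)  emit P0@[32:33]
[34] read 'c'  n2⇒n3 (via fail)  emit P3@[34:34]
[35] read 'a'  n3⇒n4
[36] read 'a'  n4⇒n21  emit P0@[35:36],P7@[34:36]
[37] read 'c'  n21⇒n3 (via fail)  emit P3@[37:37]
[38] read 'a'  n3⇒n4
[39] read 'c'  n4⇒n5  emit P3@[39:39]
[40] read 'b'  n5⇒n6  emit P1@[37:40]
[41] read 'a'  n6⇒n1 (via fail)
[42] read 'c'  n1⇒n3 (via fail)  emit P3@[42:42]
[43] read 'a'  n3⇒n4
[44] read 'a'  n4⇒n21  emit P0@[43:44],P7@[42:44]
[45] read 'a'  n21⇒n2 (via fail)  emit P0@[44:45]
[46] read 'c'  n2⇒n3 (via fail)  emit P3@[46:46]
[47] read 'b'  n3⇒n14 (via fail)
[48] read 'b'  n14⇒n14 (via fail)
[49] read 'a'  n14⇒n1 (via fail)
[50] read 'c'  n1⇒n3 (via fail)  emit P3@[50:50]
[51] read 'a'  n3⇒n4
[52] read 'b'  n4⇒n7  emit P6@[51:52]
[53] read 'c'  n7⇒n8  emit P3@[53:53]
[54] read 'a'  n8⇒n16 (via fail)
[55] read 'c'  n16⇒n5 (via fail)  emit P3@[55:55]
[56] read 'b'  n5⇒n6  emit P1@[53:56]
[57] read 'c'  n6⇒n15 (via fail)  emit P3@[57:57]
[58] read 'c'  n15⇒n3 (via fail)  emit P3@[58:58]
[59] read 'b'  n3⇒n14 (via fail)
[60] read 'a'  n14⇒n1 (via fail)
[61] read 'b'  n1⇒n20  emit P6@[60:61]
[62] read 'a'  n20⇒n1 (via fail)
[63] read 'a'  n1⇒n2  emit P0@[62:63]
[64] read 'a'  n2⇒n2 (via fail)  emit P0@[63:64]
[65] read 'b'  n2⇒n10  emit P6@[64:65]
[66] read 'c'  n10⇒n11  emit P3@[66:66]
[67] read 'c'  n11⇒n3 (via fail)  emit P3@[67:67]
[68] read 'a'  n3⇒n4
[69] read 'a'  n4⇒n21  emit P0@[68:69],P7@[67:69]
[70] read 'b'  n21⇒n10 (via fail)  emit P6@[69:70]
[71] read 'a'  n10⇒n1 (via fail)

All matches (sorted): [[0,3],[2,6],[3,3],[4,2],[4,3],[5,3],[7,3],[9,6],[11,3],[13,3],[15,3],[17,6],[19,3],[20,3],[22,0],[22,7],[23,3],[25,0],[25,7],[26,3],[28,6],[31,0],[32,0],[33,0],[34,3],[36,0],[36,7],[37,3],[39,3],[40,1],[42,3],[44,0],[44,7],[45,0],[46,3],[50,3],[52,6],[53,3],[55,3],[56,1],[57,3],[58,3],[61,6],[63,0],[64,0],[65,6],[66,3],[67,3],[69,0],[69,7],[70,6]]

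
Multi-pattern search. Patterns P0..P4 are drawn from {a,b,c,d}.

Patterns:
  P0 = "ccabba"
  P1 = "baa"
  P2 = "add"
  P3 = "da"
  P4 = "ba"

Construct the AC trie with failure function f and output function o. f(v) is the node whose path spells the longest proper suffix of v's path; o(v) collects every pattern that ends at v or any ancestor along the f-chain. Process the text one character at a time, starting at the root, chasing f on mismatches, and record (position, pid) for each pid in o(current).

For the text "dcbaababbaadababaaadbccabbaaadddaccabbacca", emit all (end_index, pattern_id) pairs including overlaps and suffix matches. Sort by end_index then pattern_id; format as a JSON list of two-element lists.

Construct AC machine:
Trie (insert patterns):
  0='ε' goto a→10 b→7 c→1 d→13
  1='c' goto c→2
  2='cc' goto a→3
  3='cca' goto b→4
  4='ccab' goto b→5
  5='ccabb' goto a→6
  6='ccabba' goto ·  ←P0
  7='b' goto a→8
  8='ba' goto a→9  ←P4
  9='baa' goto ·  ←P1
  10='a' goto d→11
  11='ad' goto d→12
  12='add' goto ·  ←P2
  13='d' goto a→14
  14='da' goto ·  ←P3

BFS fail/out derivation:
  fail(1) 'c': from fail(0)=0 chase 'c': 0 ⇒ 0;  out=∅∪out(0)=∅
  fail(7) 'b': from fail(0)=0 chase 'b': 0 ⇒ 0;  out=∅∪out(0)=∅
  fail(10) 'a': from fail(0)=0 chase 'a': 0 ⇒ 0;  out=∅∪out(0)=∅
  fail(13) 'd': from fail(0)=0 chase 'd': 0 ⇒ 0;  out=∅∪out(0)=∅
  fail(2) 'cc': from fail(1)=0 chase 'c': 0 ⇒ 1;  out=∅∪out(1)=∅
  fail(8) 'ba': from fail(7)=0 chase 'a': 0 ⇒ 10;  out={4}∪out(10)={4}
  fail(11) 'ad': from fail(10)=0 chase 'd': 0 ⇒ 13;  out=∅∪out(13)=∅
  fail(14) 'da': from fail(13)=0 chase 'a': 0 ⇒ 10;  out={3}∪out(10)={3}
  fail(3) 'cca': from fail(2)=1 chase 'a': 1→0 ⇒ 10;  out=∅∪out(10)=∅
  fail(9) 'baa': from fail(8)=10 chase 'a': 10→0 ⇒ 10;  out={1}∪out(10)={1}
  fail(12) 'add': from fail(11)=13 chase 'd': 13→0 ⇒ 13;  out={2}∪out(13)={2}
  fail(4) 'ccab': from fail(3)=10 chase 'b': 10→0 ⇒ 7;  out=∅∪out(7)=∅
  fail(5) 'ccabb': from fail(4)=7 chase 'b': 7→0 ⇒ 7;  out=∅∪out(7)=∅
  fail(6) 'ccabba': from fail(5)=7 chase 'a': 7 ⇒ 8;  out={0}∪out(8)={0,4}

Run:
pos 0 'd': at 13
pos 1 'c': at 1 (fail-walked)
pos 2 'b': at 7 (fail-walked)
pos 3 'a': at 8  → match P4@[2:3]
pos 4 'a': at 9  → match P1@[2:4]
pos 5 'b': at 7 (fail-walked)
pos 6 'a': at 8  → match P4@[5:6]
pos 7 'b': at 7 (fail-walked)
pos 8 'b': at 7 (fail-walked)
pos 9 'a': at 8  → match P4@[8:9]
pos 10 'a': at 9  → match P1@[8:10]
pos 11 'd': at 11 (fail-walked)
pos 12 'a': at 14 (fail-walked)  → match P3@[11:12]
pos 13 'b': at 7 (fail-walked)
pos 14 'a': at 8  → match P4@[13:14]
pos 15 'b': at 7 (fail-walked)
pos 16 'a': at 8  → match P4@[15:16]
pos 17 'a': at 9  → match P1@[15:17]
pos 18 'a': at 10 (fail-walked)
pos 19 'd': at 11
pos 20 'b': at 7 (fail-walked)
pos 21 'c': at 1 (fail-walked)
pos 22 'c': at 2
pos 23 'a': at 3
pos 24 'b': at 4
pos 25 'b': at 5
pos 26 'a': at 6  → match P0@[21:26],P4@[25:26]
pos 27 'a': at 9 (fail-walked)  → match P1@[25:27]
pos 28 'a': at 10 (fail-walked)
pos 29 'd': at 11
pos 30 'd': at 12  → match P2@[28:30]
pos 31 'd': at 13 (fail-walked)
pos 32 'a': at 14  → match P3@[31:32]
pos 33 'c': at 1 (fail-walked)
pos 34 'c': at 2
pos 35 'a': at 3
pos 36 'b': at 4
pos 37 'b': at 5
pos 38 'a': at 6  → match P0@[33:38],P4@[37:38]
pos 39 'c': at 1 (fail-walked)
pos 40 'c': at 2
pos 41 'a': at 3

All matches (sorted): [[3,4],[4,1],[6,4],[9,4],[10,1],[12,3],[14,4],[16,4],[17,1],[26,0],[26,4],[27,1],[30,2],[32,3],[38,0],[38,4]]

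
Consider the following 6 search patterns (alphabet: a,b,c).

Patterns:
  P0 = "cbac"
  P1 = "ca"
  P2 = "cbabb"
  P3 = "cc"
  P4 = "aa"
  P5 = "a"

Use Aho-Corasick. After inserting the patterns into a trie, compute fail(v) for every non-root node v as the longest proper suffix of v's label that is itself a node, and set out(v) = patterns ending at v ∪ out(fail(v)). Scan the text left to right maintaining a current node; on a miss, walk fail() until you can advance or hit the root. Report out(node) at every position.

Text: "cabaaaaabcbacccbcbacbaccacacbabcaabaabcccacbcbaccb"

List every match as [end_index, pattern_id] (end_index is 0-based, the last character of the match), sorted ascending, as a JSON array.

Construct AC machine:
Trie (insert patterns):
  0='ε' goto a→9 c→1
  1='c' goto a→5 b→2 c→8
  2='cb' goto a→3
  3='cba' goto b→6 c→4
  4='cbac' goto ·  ←P0
  5='ca' goto ·  ←P1
  6='cbab' goto b→7
  7='cbabb' goto ·  ←P2
  8='cc' goto ·  ←P3
  9='a' goto a→10  ←P5
  10='aa' goto ·  ←P4

Failure links (BFS by depth):
  n1('c'): parent n0 fail=0; on 'c' 0 → fail=0;  out ∅∪∅=∅
  n9('a'): parent n0 fail=0; on 'a' 0 → fail=0;  out {5}∪∅={5}
  n2('cb'): parent n1 fail=0; on 'b' 0 → fail=0;  out ∅∪∅=∅
  n5('ca'): parent n1 fail=0; on 'a' 0 → fail=9;  out {1}∪{5}={1,5}
  n8('cc'): parent n1 fail=0; on 'c' 0 → fail=1;  out {3}∪∅={3}
  n10('aa'): parent n9 fail=0; on 'a' 0 → fail=9;  out {4}∪{5}={4,5}
  n3('cba'): parent n2 fail=0; on 'a' 0 → fail=9;  out ∅∪{5}={5}
  n4('cbac'): parent n3 fail=9; on 'c' 9→0 → fail=1;  out {0}∪∅={0}
  n6('cbab'): parent n3 fail=9; on 'b' 9→0 → fail=0;  out ∅∪∅=∅
  n7('cbabb'): parent n6 fail=0; on 'b' 0 → fail=0;  out {2}∪∅={2}

Scan:
i=0 'c': node 0→1
i=1 'a': node 1→5  emit P1@[0:1],P5@[1:1]
i=2 'b': node 5→0 (via fail)
i=3 'a': node 0→9  emit P5@[3:3]
i=4 'a': node 9→10  emit P4@[3:4],P5@[4:4]
i=5 'a': node 10→10 (via fail)  emit P4@[4:5],P5@[5:5]
i=6 'a': node 10→10 (via fail)  emit P4@[5:6],P5@[6:6]
i=7 'a': node 10→10 (via fail)  emit P4@[6:7],P5@[7:7]
i=8 'b': node 10→0 (via fail)
i=9 'c': node 0→1
i=10 'b': node 1→2
i=11 'a': node 2→3  emit P5@[11:11]
i=12 'c': node 3→4  emit P0@[9:12]
i=13 'c': node 4→8 (via fail)  emit P3@[12:13]
i=14 'c': node 8→8 (via fail)  emit P3@[13:14]
i=15 'b': node 8→2 (via fail)
i=16 'c': node 2→1 (via fail)
i=17 'b': node 1→2
i=18 'a': node 2→3  emit P5@[18:18]
i=19 'c': node 3→4  emit P0@[16:19]
i=20 'b': node 4→2 (via fail)
i=21 'a': node 2→3  emit P5@[21:21]
i=22 'c': node 3→4  emit P0@[19:22]
i=23 'c': node 4→8 (via fail)  emit P3@[22:23]
i=24 'a': node 8→5 (via fail)  emit P1@[23:24],P5@[24:24]
i=25 'c': node 5→1 (via fail)
i=26 'a': node 1→5  emit P1@[25:26],P5@[26:26]
i=27 'c': node 5→1 (via fail)
i=28 'b': node 1→2
i=29 'a': node 2→3  emit P5@[29:29]
i=30 'b': node 3→6
i=31 'c': node 6→1 (via fail)
i=32 'a': node 1→5  emit P1@[31:32],P5@[32:32]
i=33 'a': node 5→10 (via fail)  emit P4@[32:33],P5@[33:33]
i=34 'b': node 10→0 (via fail)
i=35 'a': node 0→9  emit P5@[35:35]
i=36 'a': node 9→10  emit P4@[35:36],P5@[36:36]
i=37 'b': node 10→0 (via fail)
i=38 'c': node 0→1
i=39 'c': node 1→8  emit P3@[38:39]
i=40 'c': node 8→8 (via fail)  emit P3@[39:40]
i=41 'a': node 8→5 (via fail)  emit P1@[40:41],P5@[41:41]
i=42 'c': node 5→1 (via fail)
i=43 'b': node 1→2
i=44 'c': node 2→1 (via fail)
i=45 'b': node 1→2
i=46 'a': node 2→3  emit P5@[46:46]
i=47 'c': node 3→4  emit P0@[44:47]
i=48 'c': node 4→8 (via fail)  emit P3@[47:48]
i=49 'b': node 8→2 (via fail)

All matches (sorted): [[1,1],[1,5],[3,5],[4,4],[4,5],[5,4],[5,5],[6,4],[6,5],[7,4],[7,5],[11,5],[12,0],[13,3],[14,3],[18,5],[19,0],[21,5],[22,0],[23,3],[24,1],[24,5],[26,1],[26,5],[29,5],[32,1],[32,5],[33,4],[33,5],[35,5],[36,4],[36,5],[39,3],[40,3],[41,1],[41,5],[46,5],[47,0],[48,3]]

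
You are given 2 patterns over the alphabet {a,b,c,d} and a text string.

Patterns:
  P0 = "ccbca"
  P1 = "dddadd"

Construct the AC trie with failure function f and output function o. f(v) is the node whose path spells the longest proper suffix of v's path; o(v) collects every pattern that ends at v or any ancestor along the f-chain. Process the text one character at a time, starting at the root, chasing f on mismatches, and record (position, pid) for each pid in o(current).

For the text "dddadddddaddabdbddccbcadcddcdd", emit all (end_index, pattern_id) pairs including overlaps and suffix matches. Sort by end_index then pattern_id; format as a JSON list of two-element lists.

Build automaton:
Trie nodes:
  n0 'ε': c→1 d→6
  n1 'c': c→2
  n2 'cc': b→3
  n3 'ccb': c→4
  n4 'ccbc': a→5
  n5 'ccbca': ·  ←P0
  n6 'd': d→7
  n7 'dd': d→8
  n8 'ddd': a→9
  n9 'ddda': d→10
  n10 'dddad': d→11
  n11 'dddadd': ·  ←P1

Failure links (BFS by depth):
  n1('c'): parent n0 fail=0; on 'c' 0 → fail=0;  out ∅∪∅=∅
  n6('d'): parent n0 fail=0; on 'd' 0 → fail=0;  out ∅∪∅=∅
  n2('cc'): parent n1 fail=0; on 'c' 0 → fail=1;  out ∅∪∅=∅
  n7('dd'): parent n6 fail=0; on 'd' 0 → fail=6;  out ∅∪∅=∅
  n3('ccb'): parent n2 fail=1; on 'b' 1→0 → fail=0;  out ∅∪∅=∅
  n8('ddd'): parent n7 fail=6; on 'd' 6 → fail=7;  out ∅∪∅=∅
  n4('ccbc'): parent n3 fail=0; on 'c' 0 → fail=1;  out ∅∪∅=∅
  n9('ddda'): parent n8 fail=7; on 'a' 7→6→0 → fail=0;  out ∅∪∅=∅
  n5('ccbca'): parent n4 fail=1; on 'a' 1→0 → fail=0;  out {0}∪∅={0}
  n10('dddad'): parent n9 fail=0; on 'd' 0 → fail=6;  out ∅∪∅=∅
  n11('dddadd'): parent n10 fail=6; on 'd' 6 → fail=7;  out {1}∪∅={1}

Scan:
pos 0 'd': at 6
pos 1 'd': at 7
pos 2 'd': at 8
pos 3 'a': at 9
pos 4 'd': at 10
pos 5 'd': at 11  ** P1@[0:5]
pos 6 'd': at 8 (via fail)
pos 7 'd': at 8 (via fail)
pos 8 'd': at 8 (via fail)
pos 9 'a': at 9
pos 10 'd': at 10
pos 11 'd': at 11  ** P1@[6:11]
pos 12 'a': at 0 (via fail)
pos 13 'b': at 0
pos 14 'd': at 6
pos 15 'b': at 0 (via fail)
pos 16 'd': at 6
pos 17 'd': at 7
pos 18 'c': at 1 (via fail)
pos 19 'c': at 2
pos 20 'b': at 3
pos 21 'c': at 4
pos 22 'a': at 5  ** P0@[18:22]
pos 23 'd': at 6 (via fail)
pos 24 'c': at 1 (via fail)
pos 25 'd': at 6 (via fail)
pos 26 'd': at 7
pos 27 'c': at 1 (via fail)
pos 28 'd': at 6 (via fail)
pos 29 'd': at 7

All matches (sorted): [[5,1],[11,1],[22,0]]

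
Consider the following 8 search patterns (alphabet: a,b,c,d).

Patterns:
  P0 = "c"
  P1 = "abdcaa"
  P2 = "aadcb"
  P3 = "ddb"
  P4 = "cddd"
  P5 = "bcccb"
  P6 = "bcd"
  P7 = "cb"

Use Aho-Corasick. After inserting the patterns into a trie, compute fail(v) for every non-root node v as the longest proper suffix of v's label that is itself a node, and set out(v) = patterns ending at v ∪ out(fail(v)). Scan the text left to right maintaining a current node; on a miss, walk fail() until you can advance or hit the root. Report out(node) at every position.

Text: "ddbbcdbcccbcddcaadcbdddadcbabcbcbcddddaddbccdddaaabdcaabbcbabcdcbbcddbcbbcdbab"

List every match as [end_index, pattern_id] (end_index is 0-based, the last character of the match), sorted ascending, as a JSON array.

Construct AC machine:
Trie (insert patterns):
  n0 'ε': a→2 b→18 c→1 d→12
  n1 'c': b→24 d→15  [P0 ends]
  n2 'a': a→8 b→3
  n3 'ab': d→4
  n4 'abd': c→5
  n5 'abdc': a→6
  n6 'abdca': a→7
  n7 'abdcaa': ·  [P1 ends]
  n8 'aa': d→9
  n9 'aad': c→10
  n10 'aadc': b→11
  n11 'aadcb': ·  [P2 ends]
  n12 'd': d→13
  n13 'dd': b→14
  n14 'ddb': ·  [P3 ends]
  n15 'cd': d→16
  n16 'cdd': d→17
  n17 'cddd': ·  [P4 ends]
  n18 'b': c→19
  n19 'bc': c→20 d→23
  n20 'bcc': c→21
  n21 'bccc': b→22
  n22 'bcccb': ·  [P5 ends]
  n23 'bcd': ·  [P6 ends]
  n24 'cb': ·  [P7 ends]

BFS fail/out derivation:
  fail(1) 'c': from fail(0)=0 chase 'c': 0 ⇒ 0;  out={0}∪out(0)={0}
  fail(2) 'a': from fail(0)=0 chase 'a': 0 ⇒ 0;  out=∅∪out(0)=∅
  fail(12) 'd': from fail(0)=0 chase 'd': 0 ⇒ 0;  out=∅∪out(0)=∅
  fail(18) 'b': from fail(0)=0 chase 'b': 0 ⇒ 0;  out=∅∪out(0)=∅
  fail(3) 'ab': from fail(2)=0 chase 'b': 0 ⇒ 18;  out=∅∪out(18)=∅
  fail(8) 'aa': from fail(2)=0 chase 'a': 0 ⇒ 2;  out=∅∪out(2)=∅
  fail(13) 'dd': from fail(12)=0 chase 'd': 0 ⇒ 12;  out=∅∪out(12)=∅
  fail(15) 'cd': from fail(1)=0 chase 'd': 0 ⇒ 12;  out=∅∪out(12)=∅
  fail(19) 'bc': from fail(18)=0 chase 'c': 0 ⇒ 1;  out=∅∪out(1)={0}
  fail(24) 'cb': from fail(1)=0 chase 'b': 0 ⇒ 18;  out={7}∪out(18)={7}
  fail(4) 'abd': from fail(3)=18 chase 'd': 18→0 ⇒ 12;  out=∅∪out(12)=∅
  fail(9) 'aad': from fail(8)=2 chase 'd': 2→0 ⇒ 12;  out=∅∪out(12)=∅
  fail(14) 'ddb': from fail(13)=12 chase 'b': 12→0 ⇒ 18;  out={3}∪out(18)={3}
  fail(16) 'cdd': from fail(15)=12 chase 'd': 12 ⇒ 13;  out=∅∪out(13)=∅
  fail(20) 'bcc': from fail(19)=1 chase 'c': 1→0 ⇒ 1;  out=∅∪out(1)={0}
  fail(23) 'bcd': from fail(19)=1 chase 'd': 1 ⇒ 15;  out={6}∪out(15)={6}
  fail(5) 'abdc': from fail(4)=12 chase 'c': 12→0 ⇒ 1;  out=∅∪out(1)={0}
  fail(10) 'aadc': from fail(9)=12 chase 'c': 12→0 ⇒ 1;  out=∅∪out(1)={0}
  fail(17) 'cddd': from fail(16)=13 chase 'd': 13→12 ⇒ 13;  out={4}∪out(13)={4}
  fail(21) 'bccc': from fail(20)=1 chase 'c': 1→0 ⇒ 1;  out=∅∪out(1)={0}
  fail(6) 'abdca': from fail(5)=1 chase 'a': 1→0 ⇒ 2;  out=∅∪out(2)=∅
  fail(11) 'aadcb': from fail(10)=1 chase 'b': 1 ⇒ 24;  out={2}∪out(24)={2,7}
  fail(22) 'bcccb': from fail(21)=1 chase 'b': 1 ⇒ 24;  out={5}∪out(24)={5,7}
  fail(7) 'abdcaa': from fail(6)=2 chase 'a': 2 ⇒ 8;  out={1}∪out(8)={1}

Scan:
pos 0 'd': at 12
pos 1 'd': at 13
pos 2 'b': at 14  → match P3@[0:2]
pos 3 'b': at 18 (via fail)
pos 4 'c': at 19  → match P0@[4:4]
pos 5 'd': at 23  → match P6@[3:5]
pos 6 'b': at 18 (via fail)
pos 7 'c': at 19  → match P0@[7:7]
pos 8 'c': at 20  → match P0@[8:8]
pos 9 'c': at 21  → match P0@[9:9]
pos 10 'b': at 22  → match P5@[6:10],P7@[9:10]
pos 11 'c': at 19 (via fail)  → match P0@[11:11]
pos 12 'd': at 23  → match P6@[10:12]
pos 13 'd': at 16 (via fail)
pos 14 'c': at 1 (via fail)  → match P0@[14:14]
pos 15 'a': at 2 (via fail)
pos 16 'a': at 8
pos 17 'd': at 9
pos 18 'c': at 10  → match P0@[18:18]
pos 19 'b': at 11  → match P2@[15:19],P7@[18:19]
pos 20 'd': at 12 (via fail)
pos 21 'd': at 13
pos 22 'd': at 13 (via fail)
pos 23 'a': at 2 (via fail)
pos 24 'd': at 12 (via fail)
pos 25 'c': at 1 (via fail)  → match P0@[25:25]
pos 26 'b': at 24  → match P7@[25:26]
pos 27 'a': at 2 (via fail)
pos 28 'b': at 3
pos 29 'c': at 19 (via fail)  → match P0@[29:29]
pos 30 'b': at 24 (via fail)  → match P7@[29:30]
pos 31 'c': at 19 (via fail)  → match P0@[31:31]
pos 32 'b': at 24 (via fail)  → match P7@[31:32]
pos 33 'c': at 19 (via fail)  → match P0@[33:33]
pos 34 'd': at 23  → match P6@[32:34]
pos 35 'd': at 16 (via fail)
pos 36 'd': at 17  → match P4@[33:36]
pos 37 'd': at 13 (via fail)
pos 38 'a': at 2 (via fail)
pos 39 'd': at 12 (via fail)
pos 40 'd': at 13
pos 41 'b': at 14  → match P3@[39:41]
pos 42 'c': at 19 (via fail)  → match P0@[42:42]
pos 43 'c': at 20  → match P0@[43:43]
pos 44 'd': at 15 (via fail)
pos 45 'd': at 16
pos 46 'd': at 17  → match P4@[43:46]
pos 47 'a': at 2 (via fail)
pos 48 'a': at 8
pos 49 'a': at 8 (via fail)
pos 50 'b': at 3 (via fail)
pos 51 'd': at 4
pos 52 'c': at 5  → match P0@[52:52]
pos 53 'a': at 6
pos 54 'a': at 7  → match P1@[49:54]
pos 55 'b': at 3 (via fail)
pos 56 'b': at 18 (via fail)
pos 57 'c': at 19  → match P0@[57:57]
pos 58 'b': at 24 (via fail)  → match P7@[57:58]
pos 59 'a': at 2 (via fail)
pos 60 'b': at 3
pos 61 'c': at 19 (via fail)  → match P0@[61:61]
pos 62 'd': at 23  → match P6@[60:62]
pos 63 'c': at 1 (via fail)  → match P0@[63:63]
pos 64 'b': at 24  → match P7@[63:64]
pos 65 'b': at 18 (via fail)
pos 66 'c': at 19  → match P0@[66:66]
pos 67 'd': at 23  → match P6@[65:67]
pos 68 'd': at 16 (via fail)
pos 69 'b': at 14 (via fail)  → match P3@[67:69]
pos 70 'c': at 19 (via fail)  → match P0@[70:70]
pos 71 'b': at 24 (via fail)  → match P7@[70:71]
pos 72 'b': at 18 (via fail)
pos 73 'c': at 19  → match P0@[73:73]
pos 74 'd': at 23  → match P6@[72:74]
pos 75 'b': at 18 (via fail)
pos 76 'a': at 2 (via fail)
pos 77 'b': at 3

All matches (sorted): [[2,3],[4,0],[5,6],[7,0],[8,0],[9,0],[10,5],[10,7],[11,0],[12,6],[14,0],[18,0],[19,2],[19,7],[25,0],[26,7],[29,0],[30,7],[31,0],[32,7],[33,0],[34,6],[36,4],[41,3],[42,0],[43,0],[46,4],[52,0],[54,1],[57,0],[58,7],[61,0],[62,6],[63,0],[64,7],[66,0],[67,6],[69,3],[70,0],[71,7],[73,0],[74,6]]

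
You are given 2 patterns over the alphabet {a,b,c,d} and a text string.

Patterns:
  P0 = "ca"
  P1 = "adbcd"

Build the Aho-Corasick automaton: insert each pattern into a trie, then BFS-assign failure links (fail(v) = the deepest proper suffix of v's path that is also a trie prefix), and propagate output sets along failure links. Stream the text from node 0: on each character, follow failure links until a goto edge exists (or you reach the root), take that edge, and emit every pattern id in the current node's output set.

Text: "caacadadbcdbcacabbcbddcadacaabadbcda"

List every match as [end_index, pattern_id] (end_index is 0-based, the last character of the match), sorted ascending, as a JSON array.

Build:
Trie (insert patterns):
  n0 'ε': a→3 c→1
  n1 'c': a→2
  n2 'ca': ·  ←P0
  n3 'a': d→4
  n4 'ad': b→5
  n5 'adb': c→6
  n6 'adbc': d→7
  n7 'adbcd': ·  ←P1

Failure links (BFS by depth):
  n1('c'): parent n0 fail=0; on 'c' 0 → fail=0;  out ∅∪∅=∅
  n3('a'): parent n0 fail=0; on 'a' 0 → fail=0;  out ∅∪∅=∅
  n2('ca'): parent n1 fail=0; on 'a' 0 → fail=3;  out {0}∪∅={0}
  n4('ad'): parent n3 fail=0; on 'd' 0 → fail=0;  out ∅∪∅=∅
  n5('adb'): parent n4 fail=0; on 'b' 0 → fail=0;  out ∅∪∅=∅
  n6('adbc'): parent n5 fail=0; on 'c' 0 → fail=1;  out ∅∪∅=∅
  n7('adbcd'): parent n6 fail=1; on 'd' 1→0 → fail=0;  out {1}∪∅={1}

Text stream:
pos 0 'c': at 1
pos 1 'a': at 2  ** P0@[0:1]
pos 2 'a': at 3 ·f
pos 3 'c': at 1 ·f
pos 4 'a': at 2  ** P0@[3:4]
pos 5 'd': at 4 ·f
pos 6 'a': at 3 ·f
pos 7 'd': at 4
pos 8 'b': at 5
pos 9 'c': at 6
pos 10 'd': at 7  ** P1@[6:10]
pos 11 'b': at 0 ·f
pos 12 'c': at 1
pos 13 'a': at 2  ** P0@[12:13]
pos 14 'c': at 1 ·f
pos 15 'a': at 2  ** P0@[14:15]
pos 16 'b': at 0 ·f
pos 17 'b': at 0
pos 18 'c': at 1
pos 19 'b': at 0 ·f
pos 20 'd': at 0
pos 21 'd': at 0
pos 22 'c': at 1
pos 23 'a': at 2  ** P0@[22:23]
pos 24 'd': at 4 ·f
pos 25 'a': at 3 ·f
pos 26 'c': at 1 ·f
pos 27 'a': at 2  ** P0@[26:27]
pos 28 'a': at 3 ·f
pos 29 'b': at 0 ·f
pos 30 'a': at 3
pos 31 'd': at 4
pos 32 'b': at 5
pos 33 'c': at 6
pos 34 'd': at 7  ** P1@[30:34]
pos 35 'a': at 3 ·f

Matches: [[1,0],[4,0],[10,1],[13,0],[15,0],[23,0],[27,0],[34,1]]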